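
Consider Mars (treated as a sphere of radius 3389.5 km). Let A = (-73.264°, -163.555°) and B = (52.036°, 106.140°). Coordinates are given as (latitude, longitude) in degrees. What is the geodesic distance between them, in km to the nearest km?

8229 km

With latitudes φ₁ = -73.264°, φ₂ = 52.036° and longitude difference Δλ = -90.305°:
cos c = sin φ₁ sin φ₂ + cos φ₁ cos φ₂ cos Δλ = (-0.9576)(0.7884) + (0.2880)(0.6152)(-0.0053) = -0.75595,
so c = arccos(-0.75595) = 2.42789 rad.
Distance = R·c = 3389.5 × 2.4279 ≈ 8229 km.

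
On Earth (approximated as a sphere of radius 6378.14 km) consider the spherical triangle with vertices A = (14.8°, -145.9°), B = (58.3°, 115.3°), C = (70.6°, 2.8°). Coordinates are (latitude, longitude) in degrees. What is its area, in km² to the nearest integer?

Side lengths (central angles): a = 0.7441, b = 1.6043, c = 1.4307 rad; semiperimeter s = 1.8895.
By l'Huilier's theorem, tan(E/4) = √[tan(s/2) tan((s−a)/2) tan((s−b)/2) tan((s−c)/2)], giving spherical excess E = 0.6850 rad.
Area = E·R² = 0.6850 × (6378.14)² ≈ 27865163 km².

27865163 km²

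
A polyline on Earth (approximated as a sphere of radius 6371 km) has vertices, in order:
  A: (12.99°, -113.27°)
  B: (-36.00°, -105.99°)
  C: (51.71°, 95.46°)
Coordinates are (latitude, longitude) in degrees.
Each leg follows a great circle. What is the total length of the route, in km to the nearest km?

23082 km

Leg A→B: central angle 0.8634 rad, distance 5500.9 km.
Leg B→C: central angle 2.7596 rad, distance 17581.4 km.
Total: 5500.9 + 17581.4 ≈ 23082 km.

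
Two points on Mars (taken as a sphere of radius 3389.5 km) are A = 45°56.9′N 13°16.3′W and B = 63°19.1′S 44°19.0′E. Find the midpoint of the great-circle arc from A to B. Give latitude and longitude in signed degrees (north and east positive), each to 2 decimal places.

Central angle δ = 2.0656 rad. Interpolating on the sphere with fraction f = 0.5:
P = [sin((1−f)δ)·A + sin(fδ)·B] / sin δ = 0.9757·A + 0.9757·B in Cartesian coordinates,
giving P = (0.9738, 0.1503, -0.1706), i.e. latitude -9.82°, longitude 8.78°.

-9.82°, 8.78°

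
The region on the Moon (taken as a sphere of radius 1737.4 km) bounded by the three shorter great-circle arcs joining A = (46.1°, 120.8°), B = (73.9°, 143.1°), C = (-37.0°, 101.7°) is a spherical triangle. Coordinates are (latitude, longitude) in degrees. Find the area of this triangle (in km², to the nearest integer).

Side lengths (central angles): a = 1.9955, b = 1.4810, c = 0.5152 rad; semiperimeter s = 1.9959.
By l'Huilier's theorem, tan(E/4) = √[tan(s/2) tan((s−a)/2) tan((s−b)/2) tan((s−c)/2)], giving spherical excess E = 0.0319 rad.
Area = E·R² = 0.0319 × (1737.4)² ≈ 96149 km².

96149 km²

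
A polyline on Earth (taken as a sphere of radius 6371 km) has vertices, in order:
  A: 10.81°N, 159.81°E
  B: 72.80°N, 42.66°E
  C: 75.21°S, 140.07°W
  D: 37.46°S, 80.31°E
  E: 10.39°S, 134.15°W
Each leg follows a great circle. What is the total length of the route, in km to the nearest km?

50191 km

Leg A→B: central angle 1.5242 rad, distance 9710.4 km.
Leg B→C: central angle 3.0975 rad, distance 19734.4 km.
Leg C→D: central angle 1.1222 rad, distance 7149.6 km.
Leg D→E: central angle 2.1342 rad, distance 13597.0 km.
Total: 9710.4 + 19734.4 + 7149.6 + 13597.0 ≈ 50191 km.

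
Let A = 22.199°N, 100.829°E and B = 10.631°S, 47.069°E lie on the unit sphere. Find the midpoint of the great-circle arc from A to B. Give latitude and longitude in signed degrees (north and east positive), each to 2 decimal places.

The central angle between A and B is δ = 1.0835 rad.
With f = 0.5, the slerp weights are sin((1−f)δ)/sin δ = 0.5836 and sin(fδ)/sin δ = 0.5836.
Weighted sum of the unit vectors: (0.5836)·(-0.1740,0.9094,0.3778) + (0.5836)·(0.6694,0.7196,-0.1845) = (0.2891, 0.9506, 0.1128).
Converting back: φ = atan2(z, √(x²+y²)) = 6.48°, λ = atan2(y, x) = 73.08°.

6.48°, 73.08°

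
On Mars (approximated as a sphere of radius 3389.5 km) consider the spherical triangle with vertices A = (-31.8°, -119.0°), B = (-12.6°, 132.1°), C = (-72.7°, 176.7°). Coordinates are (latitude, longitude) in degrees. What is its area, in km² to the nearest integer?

Side lengths (central angles): a = 1.1429, b = 0.9113, c = 1.7251 rad; semiperimeter s = 1.8897.
By l'Huilier's theorem, tan(E/4) = √[tan(s/2) tan((s−a)/2) tan((s−b)/2) tan((s−c)/2)], giving spherical excess E = 0.6121 rad.
Area = E·R² = 0.6121 × (3389.5)² ≈ 7032591 km².

7032591 km²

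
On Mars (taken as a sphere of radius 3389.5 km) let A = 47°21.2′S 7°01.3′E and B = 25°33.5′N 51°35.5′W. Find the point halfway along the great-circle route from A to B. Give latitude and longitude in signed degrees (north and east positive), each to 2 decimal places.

The central angle between A and B is δ = 1.5698 rad.
With f = 0.5, the slerp weights are sin((1−f)δ)/sin δ = 0.7068 and sin(fδ)/sin δ = 0.7068.
Weighted sum of the unit vectors: (0.7068)·(0.6724,0.0828,-0.7355) + (0.7068)·(0.5605,-0.7069,0.4314) = (0.8713, -0.4411, -0.2149).
Converting back: φ = atan2(z, √(x²+y²)) = -12.41°, λ = atan2(y, x) = -26.85°.

-12.41°, -26.85°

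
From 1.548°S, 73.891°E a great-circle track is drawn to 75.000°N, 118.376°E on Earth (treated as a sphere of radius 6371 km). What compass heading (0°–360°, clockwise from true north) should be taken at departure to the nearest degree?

Δλ = 44.485° = 0.7764 rad.
y = sin Δλ · cos φ₂ = (0.7007)(0.2588) = 0.1814
x = cos φ₁ sin φ₂ − sin φ₁ cos φ₂ cos Δλ = (0.9996)(0.9659) − (-0.0270)(0.2588)(0.7134) = 0.9706
θ = atan2(y, x) = 10.58°, so the bearing is 11°.

11°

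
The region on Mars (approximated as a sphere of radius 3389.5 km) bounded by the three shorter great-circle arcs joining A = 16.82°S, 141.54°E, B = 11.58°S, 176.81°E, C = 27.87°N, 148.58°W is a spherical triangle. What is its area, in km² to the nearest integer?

Side lengths (central angles): a = 0.9034, b = 1.4143, c = 0.6029 rad; semiperimeter s = 1.4603.
By l'Huilier's theorem, tan(E/4) = √[tan(s/2) tan((s−a)/2) tan((s−b)/2) tan((s−c)/2)], giving spherical excess E = 0.2073 rad.
Area = E·R² = 0.2073 × (3389.5)² ≈ 2381492 km².

2381492 km²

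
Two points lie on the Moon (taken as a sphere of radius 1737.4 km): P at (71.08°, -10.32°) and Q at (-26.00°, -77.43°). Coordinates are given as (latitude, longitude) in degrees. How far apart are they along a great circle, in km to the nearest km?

3261 km

In radians: φ₁ = 1.2406, φ₂ = -0.4538, Δλ = -67.110° = -1.1713 rad.
cos c = sin φ₁ sin φ₂ + cos φ₁ cos φ₂ cos Δλ = (0.9460)(-0.4384) + (0.3242)(0.8988)(0.3890) = -0.30133,
so c = arccos(-0.30133) = 1.87688 rad.
Distance = R·c = 1737.4 × 1.8769 ≈ 3261 km.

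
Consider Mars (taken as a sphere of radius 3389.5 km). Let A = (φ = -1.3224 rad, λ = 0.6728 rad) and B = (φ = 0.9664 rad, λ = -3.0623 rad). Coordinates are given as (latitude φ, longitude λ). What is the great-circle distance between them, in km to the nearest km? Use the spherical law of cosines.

9227 km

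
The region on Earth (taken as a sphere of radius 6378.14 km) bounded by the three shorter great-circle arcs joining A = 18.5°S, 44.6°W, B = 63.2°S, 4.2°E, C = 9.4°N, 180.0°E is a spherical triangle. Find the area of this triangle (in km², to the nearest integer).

91845979 km²

Side lengths (central angles): a = 2.2011, b = 2.3717, c = 0.9705 rad; semiperimeter s = 2.7717.
By l'Huilier's theorem, tan(E/4) = √[tan(s/2) tan((s−a)/2) tan((s−b)/2) tan((s−c)/2)], giving spherical excess E = 2.2577 rad.
Area = E·R² = 2.2577 × (6378.14)² ≈ 91845979 km².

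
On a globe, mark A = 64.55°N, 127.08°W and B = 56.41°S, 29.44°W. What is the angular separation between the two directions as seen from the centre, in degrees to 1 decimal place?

With latitudes φ₁ = 64.550°, φ₂ = -56.410° and longitude difference Δλ = 97.640°:
cos c = sin φ₁ sin φ₂ + cos φ₁ cos φ₂ cos Δλ = (0.9030)(-0.8330) + (0.4297)(0.5532)(-0.1329) = -0.78379,
so c = arccos(-0.78379) = 2.47154 rad.
So the angular separation is 141.6°.

141.6°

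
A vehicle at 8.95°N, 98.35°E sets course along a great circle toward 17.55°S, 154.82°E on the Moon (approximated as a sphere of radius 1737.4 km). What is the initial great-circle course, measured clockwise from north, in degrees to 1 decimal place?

With φ₁ = 0.1562, φ₂ = -0.3063, Δλ = 0.9856 rad, the forward-azimuth formula gives
θ = atan2( sin Δλ cos φ₂ , cos φ₁ sin φ₂ − sin φ₁ cos φ₂ cos Δλ ) = atan2(0.7948, -0.3798) = 115.54°.
So the initial bearing is 115.5°.

115.5°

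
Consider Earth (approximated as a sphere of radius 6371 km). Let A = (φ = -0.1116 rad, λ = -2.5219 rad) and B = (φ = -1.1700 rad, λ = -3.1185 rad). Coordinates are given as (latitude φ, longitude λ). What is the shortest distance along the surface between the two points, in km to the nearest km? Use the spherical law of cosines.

7223 km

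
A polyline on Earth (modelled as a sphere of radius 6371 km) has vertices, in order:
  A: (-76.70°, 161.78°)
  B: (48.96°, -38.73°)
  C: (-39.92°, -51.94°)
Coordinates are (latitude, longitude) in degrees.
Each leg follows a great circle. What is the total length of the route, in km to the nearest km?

Leg A→B: central angle 2.6373 rad, distance 16801.9 km.
Leg B→C: central angle 1.5646 rad, distance 9967.9 km.
Total: 16801.9 + 9967.9 ≈ 26770 km.

26770 km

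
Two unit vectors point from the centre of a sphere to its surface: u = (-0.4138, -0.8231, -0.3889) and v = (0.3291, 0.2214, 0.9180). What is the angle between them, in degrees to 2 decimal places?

u·v = -0.6754; |u| = 1.0000, |v| = 1.0000.
cos θ = (u·v)/(|u||v|) = -0.6754, so θ = 132.49°.

132.49°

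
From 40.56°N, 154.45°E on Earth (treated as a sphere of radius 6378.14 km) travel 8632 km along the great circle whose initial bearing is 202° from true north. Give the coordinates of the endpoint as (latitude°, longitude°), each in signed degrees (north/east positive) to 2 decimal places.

Angular distance δ = d/R = 8632/6378.14 = 1.35337 rad; initial bearing θ = 3.5256 rad.
sin φ₂ = sin φ₁ cos δ + cos φ₁ sin δ cos θ = (0.6502)(0.2157) + (0.7597)(0.9765)(-0.9272) = -0.5476, so φ₂ = -33.20°.
Δλ = atan2(sin θ sin δ cos φ₁, cos δ − sin φ₁ sin φ₂) = atan2(-0.2779, 0.5718) = -25.922°.
λ₂ = 154.450° − 25.922° = 128.53°.

-33.20°, 128.53°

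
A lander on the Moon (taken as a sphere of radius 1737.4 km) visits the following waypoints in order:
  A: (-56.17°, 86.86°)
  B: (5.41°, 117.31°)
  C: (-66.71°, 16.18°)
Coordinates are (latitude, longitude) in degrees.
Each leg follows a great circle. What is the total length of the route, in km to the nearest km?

Leg A→B: central angle 1.1598 rad, distance 2015.1 km.
Leg B→C: central angle 1.7341 rad, distance 3012.8 km.
Total: 2015.1 + 3012.8 ≈ 5028 km.

5028 km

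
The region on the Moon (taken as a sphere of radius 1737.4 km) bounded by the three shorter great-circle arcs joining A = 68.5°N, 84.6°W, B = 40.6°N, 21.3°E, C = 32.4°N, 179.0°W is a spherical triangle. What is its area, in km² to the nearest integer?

Side lengths (central angles): a = 1.8261, b = 1.0761, c = 1.0131 rad; semiperimeter s = 1.9576.
By l'Huilier's theorem, tan(E/4) = √[tan(s/2) tan((s−a)/2) tan((s−b)/2) tan((s−c)/2)], giving spherical excess E = 0.6097 rad.
Area = E·R² = 0.6097 × (1737.4)² ≈ 1840411 km².

1840411 km²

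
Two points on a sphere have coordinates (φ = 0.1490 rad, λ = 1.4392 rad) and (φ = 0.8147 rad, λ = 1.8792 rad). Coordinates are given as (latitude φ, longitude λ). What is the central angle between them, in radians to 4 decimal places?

In radians: φ₁ = 0.1490, φ₂ = 0.8147, Δλ = 25.210° = 0.4400 rad.
cos c = sin φ₁ sin φ₂ + cos φ₁ cos φ₂ cos Δλ = (0.1484)(0.7275) + (0.9889)(0.6861)(0.9048) = 0.72186,
so c = arccos(0.72186) = 0.76431 rad.
So the angular separation is 0.7643 rad.

0.7643 rad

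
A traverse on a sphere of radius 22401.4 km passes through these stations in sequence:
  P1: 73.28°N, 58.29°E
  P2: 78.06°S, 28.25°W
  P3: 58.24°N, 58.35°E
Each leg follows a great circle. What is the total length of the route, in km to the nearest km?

Leg P1→P2: central angle 2.7746 rad, distance 62154.9 km.
Leg P2→P3: central angle 2.5417 rad, distance 56938.0 km.
Total: 62154.9 + 56938.0 ≈ 119093 km.

119093 km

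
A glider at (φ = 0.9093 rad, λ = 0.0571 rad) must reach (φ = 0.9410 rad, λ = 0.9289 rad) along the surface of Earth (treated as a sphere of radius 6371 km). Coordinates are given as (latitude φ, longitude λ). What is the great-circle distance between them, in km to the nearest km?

With latitudes φ₁ = 52.099°, φ₂ = 53.915° and longitude difference Δλ = 49.950°:
cos c = sin φ₁ sin φ₂ + cos φ₁ cos φ₂ cos Δλ = (0.7891)(0.8081) + (0.6143)(0.5890)(0.6434) = 0.87049,
so c = arccos(0.87049) = 0.51459 rad.
Distance = R·c = 6371 × 0.5146 ≈ 3278 km.

3278 km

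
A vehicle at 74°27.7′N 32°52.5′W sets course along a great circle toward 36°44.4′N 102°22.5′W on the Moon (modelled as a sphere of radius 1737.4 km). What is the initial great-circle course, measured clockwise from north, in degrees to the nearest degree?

Δλ = -69.500° = -1.2130 rad.
y = sin Δλ · cos φ₂ = (-0.9367)(0.8014) = -0.7506
x = cos φ₁ sin φ₂ − sin φ₁ cos φ₂ cos Δλ = (0.2679)(0.5982) − (0.9635)(0.8014)(0.3502) = -0.1101
θ = atan2(y, x) = -98.35°; adding 360° gives 262°.

262°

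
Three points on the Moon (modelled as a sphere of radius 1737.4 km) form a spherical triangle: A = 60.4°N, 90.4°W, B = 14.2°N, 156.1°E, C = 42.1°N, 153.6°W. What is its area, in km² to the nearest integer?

Side lengths (central angles): a = 0.8970, b = 0.7255, c = 1.5484 rad; semiperimeter s = 1.5855.
By l'Huilier's theorem, tan(E/4) = √[tan(s/2) tan((s−a)/2) tan((s−b)/2) tan((s−c)/2)], giving spherical excess E = 0.2221 rad.
Area = E·R² = 0.2221 × (1737.4)² ≈ 670530 km².

670530 km²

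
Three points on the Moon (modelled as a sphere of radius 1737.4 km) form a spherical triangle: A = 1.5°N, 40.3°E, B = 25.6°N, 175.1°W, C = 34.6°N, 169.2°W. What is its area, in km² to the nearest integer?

Side lengths (central angles): a = 0.1805, b = 2.3480, c = 2.3797 rad; semiperimeter s = 2.4541.
By l'Huilier's theorem, tan(E/4) = √[tan(s/2) tan((s−a)/2) tan((s−b)/2) tan((s−c)/2)], giving spherical excess E = 0.4348 rad.
Area = E·R² = 0.4348 × (1737.4)² ≈ 1312593 km².

1312593 km²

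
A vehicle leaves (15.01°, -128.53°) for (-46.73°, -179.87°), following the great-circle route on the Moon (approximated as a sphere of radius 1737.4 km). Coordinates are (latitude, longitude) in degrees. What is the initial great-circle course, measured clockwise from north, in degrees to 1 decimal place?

213.3°

With φ₁ = 0.2620, φ₂ = -0.8156, Δλ = -0.8961 rad, the forward-azimuth formula gives
θ = atan2( sin Δλ cos φ₂ , cos φ₁ sin φ₂ − sin φ₁ cos φ₂ cos Δλ ) = atan2(-0.5352, -0.8142) = -146.68°.
Adding 360° brings this into [0°, 360°): 213.3°.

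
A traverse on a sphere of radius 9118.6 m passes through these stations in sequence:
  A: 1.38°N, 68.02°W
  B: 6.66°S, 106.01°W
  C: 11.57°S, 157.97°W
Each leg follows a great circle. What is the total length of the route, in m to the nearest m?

14361 m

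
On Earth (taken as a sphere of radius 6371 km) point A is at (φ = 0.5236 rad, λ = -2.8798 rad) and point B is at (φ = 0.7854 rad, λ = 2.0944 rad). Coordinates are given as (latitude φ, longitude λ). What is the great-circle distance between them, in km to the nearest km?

6583 km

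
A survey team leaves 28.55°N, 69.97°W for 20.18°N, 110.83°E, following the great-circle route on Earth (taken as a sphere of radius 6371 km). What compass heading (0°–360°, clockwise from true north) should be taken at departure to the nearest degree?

359°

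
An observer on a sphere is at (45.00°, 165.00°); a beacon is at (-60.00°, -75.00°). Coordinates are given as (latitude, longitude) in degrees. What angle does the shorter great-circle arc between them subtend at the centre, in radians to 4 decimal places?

2.4802 rad

In radians: φ₁ = 0.7854, φ₂ = -1.0472, Δλ = 120.000° = 2.0944 rad.
Haversine: a = sin²(Δφ/2) + cos φ₁ cos φ₂ sin²(Δλ/2) = 0.6294 + (0.7071)(0.5000)(0.7500) = 0.89457.
Central angle c = 2·arcsin(√a) = 2.48022 rad.
So the angular separation is 2.4802 rad.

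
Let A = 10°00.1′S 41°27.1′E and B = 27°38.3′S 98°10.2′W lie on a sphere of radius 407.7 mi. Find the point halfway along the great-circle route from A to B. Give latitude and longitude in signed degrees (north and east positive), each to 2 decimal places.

Central angle δ = 2.1945 rad. Interpolating on the sphere with fraction f = 0.5:
P = [sin((1−f)δ)·A + sin(fδ)·B] / sin δ = 1.0964·A + 1.0964·B in Cartesian coordinates,
giving P = (0.6712, -0.2467, -0.6990), i.e. latitude -44.35°, longitude -20.18°.

-44.35°, -20.18°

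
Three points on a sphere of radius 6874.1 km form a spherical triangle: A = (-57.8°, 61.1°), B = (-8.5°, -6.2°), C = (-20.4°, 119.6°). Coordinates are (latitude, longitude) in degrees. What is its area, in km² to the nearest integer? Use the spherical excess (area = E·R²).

Side lengths (central angles): a = 2.0837, b = 0.9813, c = 1.2361 rad; semiperimeter s = 2.1506.
By l'Huilier's theorem, tan(E/4) = √[tan(s/2) tan((s−a)/2) tan((s−b)/2) tan((s−c)/2)], giving spherical excess E = 0.5640 rad.
Area = E·R² = 0.5640 × (6874.1)² ≈ 26651748 km².

26651748 km²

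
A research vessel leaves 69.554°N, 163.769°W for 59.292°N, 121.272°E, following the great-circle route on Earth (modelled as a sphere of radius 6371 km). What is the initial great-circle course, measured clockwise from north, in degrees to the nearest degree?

With φ₁ = 1.2139, φ₂ = 1.0348, Δλ = -1.3083 rad, the forward-azimuth formula gives
θ = atan2( sin Δλ cos φ₂ , cos φ₁ sin φ₂ − sin φ₁ cos φ₂ cos Δλ ) = atan2(-0.4932, 0.1762) = -70.34°.
Adding 360° brings this into [0°, 360°): 290°.

290°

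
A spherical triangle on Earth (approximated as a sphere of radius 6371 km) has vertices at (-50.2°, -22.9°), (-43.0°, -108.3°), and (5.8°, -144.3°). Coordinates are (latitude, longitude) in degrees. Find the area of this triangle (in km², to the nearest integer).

Side lengths (central angles): a = 1.0243, b = 1.9926, c = 0.9746 rad; semiperimeter s = 1.9957.
By l'Huilier's theorem, tan(E/4) = √[tan(s/2) tan((s−a)/2) tan((s−b)/2) tan((s−c)/2)], giving spherical excess E = 0.1067 rad.
Area = E·R² = 0.1067 × (6371)² ≈ 4331706 km².

4331706 km²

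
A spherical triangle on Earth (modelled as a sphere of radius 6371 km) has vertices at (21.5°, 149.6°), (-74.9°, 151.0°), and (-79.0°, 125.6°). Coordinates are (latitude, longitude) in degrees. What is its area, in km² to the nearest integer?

4015530 km²

Side lengths (central angles): a = 0.1214, b = 1.7697, c = 1.6826 rad; semiperimeter s = 1.7868.
By l'Huilier's theorem, tan(E/4) = √[tan(s/2) tan((s−a)/2) tan((s−b)/2) tan((s−c)/2)], giving spherical excess E = 0.0989 rad.
Area = E·R² = 0.0989 × (6371)² ≈ 4015530 km².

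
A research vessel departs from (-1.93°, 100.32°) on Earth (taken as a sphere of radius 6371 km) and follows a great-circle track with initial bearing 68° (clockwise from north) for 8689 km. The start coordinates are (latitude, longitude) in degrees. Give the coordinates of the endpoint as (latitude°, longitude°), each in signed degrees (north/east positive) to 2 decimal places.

21.07°, 176.83°

Angular distance δ = d/R = 8689/6371 = 1.36384 rad; initial bearing θ = 1.1868 rad.
sin φ₂ = sin φ₁ cos δ + cos φ₁ sin δ cos θ = (-0.0337)(0.2055) + (0.9994)(0.9787)(0.3746) = 0.3595, so φ₂ = 21.07°.
Δλ = atan2(sin θ sin δ cos φ₁, cos δ − sin φ₁ sin φ₂) = atan2(0.9069, 0.2176) = 76.508°.
λ₂ = 100.320° + 76.508° = 176.83°.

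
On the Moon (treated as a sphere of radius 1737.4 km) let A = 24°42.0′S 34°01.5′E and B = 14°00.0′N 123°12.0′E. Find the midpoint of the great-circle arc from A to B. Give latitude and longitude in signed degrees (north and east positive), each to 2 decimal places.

-7.49°, 80.47°

Central angle δ = 1.6593 rad. Interpolating on the sphere with fraction f = 0.5:
P = [sin((1−f)δ)·A + sin(fδ)·B] / sin δ = 0.7406·A + 0.7406·B in Cartesian coordinates,
giving P = (0.1642, 0.9778, -0.1303), i.e. latitude -7.49°, longitude 80.47°.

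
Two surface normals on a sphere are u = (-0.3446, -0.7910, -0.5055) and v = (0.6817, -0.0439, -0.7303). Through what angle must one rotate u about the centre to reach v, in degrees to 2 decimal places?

u·v = 0.1690; |u| = 1.0000, |v| = 1.0000.
cos θ = (u·v)/(|u||v|) = 0.1690, so θ = 80.27°.

80.27°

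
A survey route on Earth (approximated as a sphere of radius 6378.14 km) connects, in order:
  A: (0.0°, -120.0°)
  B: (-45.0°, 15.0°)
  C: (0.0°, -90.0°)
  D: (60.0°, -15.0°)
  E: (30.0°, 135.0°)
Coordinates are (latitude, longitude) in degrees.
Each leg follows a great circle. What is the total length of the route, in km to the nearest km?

43391 km

Leg A→B: central angle 2.0944 rad, distance 13358.3 km.
Leg B→C: central angle 1.7548 rad, distance 11192.7 km.
Leg C→D: central angle 1.4410 rad, distance 9191.0 km.
Leg D→E: central angle 1.5128 rad, distance 9648.5 km.
Total: 13358.3 + 11192.7 + 9191.0 + 9648.5 ≈ 43391 km.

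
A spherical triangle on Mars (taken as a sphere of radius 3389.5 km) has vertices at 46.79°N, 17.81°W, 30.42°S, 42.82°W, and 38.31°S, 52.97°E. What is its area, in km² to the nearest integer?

15416313 km²

Side lengths (central angles): a = 1.3226, b = 1.8494, c = 1.4040 rad; semiperimeter s = 2.2880.
By l'Huilier's theorem, tan(E/4) = √[tan(s/2) tan((s−a)/2) tan((s−b)/2) tan((s−c)/2)], giving spherical excess E = 1.3419 rad.
Area = E·R² = 1.3419 × (3389.5)² ≈ 15416313 km².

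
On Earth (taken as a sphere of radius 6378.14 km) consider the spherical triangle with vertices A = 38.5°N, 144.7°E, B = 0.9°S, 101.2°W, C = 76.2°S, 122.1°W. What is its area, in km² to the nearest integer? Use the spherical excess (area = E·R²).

97192260 km²

Side lengths (central angles): a = 1.3304, b = 2.2331, c = 1.9064 rad; semiperimeter s = 2.7350.
By l'Huilier's theorem, tan(E/4) = √[tan(s/2) tan((s−a)/2) tan((s−b)/2) tan((s−c)/2)], giving spherical excess E = 2.3892 rad.
Area = E·R² = 2.3892 × (6378.14)² ≈ 97192260 km².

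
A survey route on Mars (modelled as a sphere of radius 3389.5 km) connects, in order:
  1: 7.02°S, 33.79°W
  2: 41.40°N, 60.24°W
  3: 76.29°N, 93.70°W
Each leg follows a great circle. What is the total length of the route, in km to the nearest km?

5436 km

Leg 1→2: central angle 0.9450 rad, distance 3203.1 km.
Leg 2→3: central angle 0.6587 rad, distance 2232.7 km.
Total: 3203.1 + 2232.7 ≈ 5436 km.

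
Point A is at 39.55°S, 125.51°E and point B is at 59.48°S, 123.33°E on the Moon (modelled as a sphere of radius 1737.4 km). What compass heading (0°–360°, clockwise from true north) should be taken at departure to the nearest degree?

With φ₁ = -0.6903, φ₂ = -1.0381, Δλ = -0.0380 rad, the forward-azimuth formula gives
θ = atan2( sin Δλ cos φ₂ , cos φ₁ sin φ₂ − sin φ₁ cos φ₂ cos Δλ ) = atan2(-0.0193, -0.3411) = -176.76°.
Adding 360° brings this into [0°, 360°): 183°.

183°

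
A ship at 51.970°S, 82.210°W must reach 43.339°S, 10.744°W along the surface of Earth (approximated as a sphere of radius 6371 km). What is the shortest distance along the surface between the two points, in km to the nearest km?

In radians: φ₁ = -0.9070, φ₂ = -0.7564, Δλ = 71.466° = 1.2473 rad.
Haversine: a = sin²(Δφ/2) + cos φ₁ cos φ₂ sin²(Δλ/2) = 0.0057 + (0.6161)(0.7273)(0.3411) = 0.15849.
Central angle c = 2·arcsin(√a) = 0.81889 rad.
Distance = R·c = 6371 × 0.8189 ≈ 5217 km.

5217 km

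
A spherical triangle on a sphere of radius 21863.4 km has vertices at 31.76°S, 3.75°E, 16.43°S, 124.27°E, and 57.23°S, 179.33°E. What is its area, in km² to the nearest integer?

Side lengths (central angles): a = 1.0061, b = 1.5871, c = 1.8393 rad; semiperimeter s = 2.2162.
By l'Huilier's theorem, tan(E/4) = √[tan(s/2) tan((s−a)/2) tan((s−b)/2) tan((s−c)/2)], giving spherical excess E = 1.1413 rad.
Area = E·R² = 1.1413 × (21863.4)² ≈ 545571287 km².

545571287 km²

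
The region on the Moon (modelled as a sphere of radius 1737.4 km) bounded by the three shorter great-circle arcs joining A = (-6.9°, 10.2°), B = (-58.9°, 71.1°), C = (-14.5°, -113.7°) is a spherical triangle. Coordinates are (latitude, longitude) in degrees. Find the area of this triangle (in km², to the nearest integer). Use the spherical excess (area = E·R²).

Side lengths (central angles): a = 1.8587, b = 2.1013, c = 1.2108 rad; semiperimeter s = 2.5854.
By l'Huilier's theorem, tan(E/4) = √[tan(s/2) tan((s−a)/2) tan((s−b)/2) tan((s−c)/2)], giving spherical excess E = 1.9166 rad.
Area = E·R² = 1.9166 × (1737.4)² ≈ 5785328 km².

5785328 km²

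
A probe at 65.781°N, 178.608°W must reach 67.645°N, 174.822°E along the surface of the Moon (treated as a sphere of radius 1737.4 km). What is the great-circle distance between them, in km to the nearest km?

Let φ₁ = 1.1481 rad, φ₂ = 1.1806 rad, and Δλ = -0.1147 rad.
cos c = sin φ₁ sin φ₂ + cos φ₁ cos φ₂ cos Δλ = (0.9120)(0.9248) + (0.4102)(0.3803)(0.9934) = 0.99845,
so c = arccos(0.99845) = 0.05575 rad.
Distance = R·c = 1737.4 × 0.0558 ≈ 97 km.

97 km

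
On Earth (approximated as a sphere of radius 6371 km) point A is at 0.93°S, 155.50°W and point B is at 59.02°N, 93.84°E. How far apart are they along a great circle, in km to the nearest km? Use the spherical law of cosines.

11261 km

In radians: φ₁ = -0.0162, φ₂ = 1.0301, Δλ = -110.660° = -1.9314 rad.
cos c = sin φ₁ sin φ₂ + cos φ₁ cos φ₂ cos Δλ = (-0.0162)(0.8573) + (0.9999)(0.5147)(-0.3528) = -0.19550,
so c = arccos(-0.19550) = 1.76757 rad.
Distance = R·c = 6371 × 1.7676 ≈ 11261 km.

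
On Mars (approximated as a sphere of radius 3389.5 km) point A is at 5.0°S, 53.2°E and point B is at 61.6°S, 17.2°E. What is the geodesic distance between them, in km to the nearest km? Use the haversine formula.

3704 km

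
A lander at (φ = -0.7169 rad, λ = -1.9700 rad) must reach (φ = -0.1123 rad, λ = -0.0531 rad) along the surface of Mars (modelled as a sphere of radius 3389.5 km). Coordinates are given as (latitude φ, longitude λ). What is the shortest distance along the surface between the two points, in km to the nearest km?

5939 km

In radians: φ₁ = -0.7169, φ₂ = -0.1123, Δλ = 109.830° = 1.9169 rad.
Haversine: a = sin²(Δφ/2) + cos φ₁ cos φ₂ sin²(Δλ/2) = 0.0886 + (0.7538)(0.9937)(0.6696) = 0.59024.
Central angle c = 2·arcsin(√a) = 1.75228 rad.
Distance = R·c = 3389.5 × 1.7523 ≈ 5939 km.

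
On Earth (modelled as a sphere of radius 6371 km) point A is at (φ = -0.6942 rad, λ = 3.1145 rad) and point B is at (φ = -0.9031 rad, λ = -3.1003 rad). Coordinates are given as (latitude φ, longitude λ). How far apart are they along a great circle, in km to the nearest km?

With latitudes φ₁ = -39.775°, φ₂ = -51.744° and longitude difference Δλ = 3.918°:
cos c = sin φ₁ sin φ₂ + cos φ₁ cos φ₂ cos Δλ = (-0.6398)(-0.7853) + (0.7686)(0.6192)(0.9977) = 0.97715,
so c = arccos(0.97715) = 0.21420 rad.
Distance = R·c = 6371 × 0.2142 ≈ 1365 km.

1365 km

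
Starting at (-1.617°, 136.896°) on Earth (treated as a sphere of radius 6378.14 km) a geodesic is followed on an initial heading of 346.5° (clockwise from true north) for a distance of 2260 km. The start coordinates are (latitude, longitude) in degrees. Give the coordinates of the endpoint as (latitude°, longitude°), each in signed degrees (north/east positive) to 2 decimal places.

Angular distance δ = d/R = 2260/6378.14 = 0.35434 rad; initial bearing θ = 6.0476 rad.
sin φ₂ = sin φ₁ cos δ + cos φ₁ sin δ cos θ = (-0.0282)(0.9379) + (0.9996)(0.3470)(0.9724) = 0.3108, so φ₂ = 18.11°.
Δλ = atan2(sin θ sin δ cos φ₁, cos δ − sin φ₁ sin φ₂) = atan2(-0.0810, 0.9466) = -4.889°.
λ₂ = 136.896° − 4.889° = 132.01°.

18.11°, 132.01°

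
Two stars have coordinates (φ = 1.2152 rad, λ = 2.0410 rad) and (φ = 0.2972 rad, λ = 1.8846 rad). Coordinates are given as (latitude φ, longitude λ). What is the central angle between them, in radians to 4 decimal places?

0.9231 rad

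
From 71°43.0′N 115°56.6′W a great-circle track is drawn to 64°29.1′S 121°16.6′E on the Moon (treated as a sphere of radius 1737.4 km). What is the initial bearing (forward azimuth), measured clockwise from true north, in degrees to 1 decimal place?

Δλ = -122.780° = -2.1429 rad.
y = sin Δλ · cos φ₂ = (-0.8408)(0.4307) = -0.3622
x = cos φ₁ sin φ₂ − sin φ₁ cos φ₂ cos Δλ = (0.3137)(-0.9025) − (0.9495)(0.4307)(-0.5414) = -0.0617
θ = atan2(y, x) = -99.67°; adding 360° gives 260.3°.

260.3°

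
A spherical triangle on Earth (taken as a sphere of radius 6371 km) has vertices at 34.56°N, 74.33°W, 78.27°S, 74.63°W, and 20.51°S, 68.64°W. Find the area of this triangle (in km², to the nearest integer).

4093222 km²

Side lengths (central angles): a = 1.0093, b = 0.9658, c = 1.9693 rad; semiperimeter s = 1.9722.
By l'Huilier's theorem, tan(E/4) = √[tan(s/2) tan((s−a)/2) tan((s−b)/2) tan((s−c)/2)], giving spherical excess E = 0.1008 rad.
Area = E·R² = 0.1008 × (6371)² ≈ 4093222 km².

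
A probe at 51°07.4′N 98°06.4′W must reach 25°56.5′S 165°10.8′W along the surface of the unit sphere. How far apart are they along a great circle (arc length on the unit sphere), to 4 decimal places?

With latitudes φ₁ = 51.123°, φ₂ = -25.942° and longitude difference Δλ = -67.073°:
Haversine: a = sin²(Δφ/2) + cos φ₁ cos φ₂ sin²(Δλ/2) = 0.3881 + (0.6276)(0.8992)(0.3052) = 0.56035.
Central angle c = 2·arcsin(√a) = 1.69178 rad.
On the unit sphere the arc length equals the central angle: 1.6918.

1.6918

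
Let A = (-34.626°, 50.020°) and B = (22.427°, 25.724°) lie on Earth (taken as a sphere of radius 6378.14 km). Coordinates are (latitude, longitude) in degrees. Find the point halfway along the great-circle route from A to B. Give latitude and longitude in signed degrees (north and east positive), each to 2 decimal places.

The central angle between A and B is δ = 1.0741 rad.
With f = 0.5, the slerp weights are sin((1−f)δ)/sin δ = 0.5819 and sin(fδ)/sin δ = 0.5819.
Weighted sum of the unit vectors: (0.5819)·(0.5287,0.6305,-0.5682) + (0.5819)·(0.8328,0.4012,0.3815) = (0.7923, 0.6004, -0.1087).
Converting back: φ = atan2(z, √(x²+y²)) = -6.24°, λ = atan2(y, x) = 37.16°.

-6.24°, 37.16°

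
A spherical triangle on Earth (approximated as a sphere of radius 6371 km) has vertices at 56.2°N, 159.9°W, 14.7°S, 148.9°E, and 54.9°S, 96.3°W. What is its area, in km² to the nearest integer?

79375351 km²

Side lengths (central angles): a = 1.5965, b = 2.1384, c = 1.4442 rad; semiperimeter s = 2.5895.
By l'Huilier's theorem, tan(E/4) = √[tan(s/2) tan((s−a)/2) tan((s−b)/2) tan((s−c)/2)], giving spherical excess E = 1.9556 rad.
Area = E·R² = 1.9556 × (6371)² ≈ 79375351 km².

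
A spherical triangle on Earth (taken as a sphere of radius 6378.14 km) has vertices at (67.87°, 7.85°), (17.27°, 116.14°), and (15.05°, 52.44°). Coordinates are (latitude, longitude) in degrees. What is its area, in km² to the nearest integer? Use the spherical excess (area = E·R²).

Side lengths (central angles): a = 1.0637, b = 1.0477, c = 1.4080 rad; semiperimeter s = 1.7596.
By l'Huilier's theorem, tan(E/4) = √[tan(s/2) tan((s−a)/2) tan((s−b)/2) tan((s−c)/2)], giving spherical excess E = 0.6745 rad.
Area = E·R² = 0.6745 × (6378.14)² ≈ 27437830 km².

27437830 km²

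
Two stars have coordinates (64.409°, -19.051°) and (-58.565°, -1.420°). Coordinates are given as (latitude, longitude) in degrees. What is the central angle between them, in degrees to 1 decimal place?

In radians: φ₁ = 1.1241, φ₂ = -1.0222, Δλ = 17.631° = 0.3077 rad.
Haversine: a = sin²(Δφ/2) + cos φ₁ cos φ₂ sin²(Δλ/2) = 0.7721 + (0.4319)(0.5215)(0.0235) = 0.77742.
Central angle c = 2·arcsin(√a) = 2.15897 rad.
So the angular separation is 123.7°.

123.7°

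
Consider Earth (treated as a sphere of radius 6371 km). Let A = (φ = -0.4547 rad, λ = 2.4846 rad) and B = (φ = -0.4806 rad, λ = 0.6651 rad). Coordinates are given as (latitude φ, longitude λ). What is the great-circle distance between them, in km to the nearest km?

Let φ₁ = -0.4547 rad, φ₂ = -0.4806 rad, and Δλ = -1.8195 rad.
Haversine: a = sin²(Δφ/2) + cos φ₁ cos φ₂ sin²(Δλ/2) = 0.0002 + (0.8984)(0.8867)(0.6231) = 0.49652.
Central angle c = 2·arcsin(√a) = 1.56384 rad.
Distance = R·c = 6371 × 1.5638 ≈ 9963 km.

9963 km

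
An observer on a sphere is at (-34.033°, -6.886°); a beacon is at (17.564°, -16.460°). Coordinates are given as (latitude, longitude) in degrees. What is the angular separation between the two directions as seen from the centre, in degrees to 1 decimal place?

52.4°

In radians: φ₁ = -0.5940, φ₂ = 0.3065, Δλ = -9.574° = -0.1671 rad.
Haversine: a = sin²(Δφ/2) + cos φ₁ cos φ₂ sin²(Δλ/2) = 0.1894 + (0.8287)(0.9534)(0.0070) = 0.19491.
Central angle c = 2·arcsin(√a) = 0.91450 rad.
So the angular separation is 52.4°.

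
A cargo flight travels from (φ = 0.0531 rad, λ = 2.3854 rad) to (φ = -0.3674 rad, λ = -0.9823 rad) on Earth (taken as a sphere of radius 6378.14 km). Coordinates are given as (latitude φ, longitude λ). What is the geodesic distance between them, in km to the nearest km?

17590 km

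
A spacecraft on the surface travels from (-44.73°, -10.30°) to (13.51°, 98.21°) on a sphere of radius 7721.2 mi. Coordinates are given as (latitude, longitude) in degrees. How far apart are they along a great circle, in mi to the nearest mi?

With latitudes φ₁ = -44.730°, φ₂ = 13.510° and longitude difference Δλ = 108.510°:
cos c = sin φ₁ sin φ₂ + cos φ₁ cos φ₂ cos Δλ = (-0.7038)(0.2336) + (0.7104)(0.9723)(-0.3175) = -0.38371,
so c = arccos(-0.38371) = 1.96461 rad.
Distance = R·c = 7721.2 × 1.9646 ≈ 15169 mi.

15169 mi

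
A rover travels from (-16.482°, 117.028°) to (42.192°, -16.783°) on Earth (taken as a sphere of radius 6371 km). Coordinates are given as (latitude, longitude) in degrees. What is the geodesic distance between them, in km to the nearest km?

14792 km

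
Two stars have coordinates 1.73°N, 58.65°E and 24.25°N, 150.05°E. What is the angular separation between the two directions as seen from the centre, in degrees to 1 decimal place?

90.6°

With latitudes φ₁ = 1.730°, φ₂ = 24.250° and longitude difference Δλ = 91.400°:
Haversine: a = sin²(Δφ/2) + cos φ₁ cos φ₂ sin²(Δλ/2) = 0.0381 + (0.9995)(0.9118)(0.5122) = 0.50493.
Central angle c = 2·arcsin(√a) = 1.58066 rad.
So the angular separation is 90.6°.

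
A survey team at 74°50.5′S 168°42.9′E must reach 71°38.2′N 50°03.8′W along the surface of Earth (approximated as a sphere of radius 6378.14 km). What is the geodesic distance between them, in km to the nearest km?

18769 km

In radians: φ₁ = -1.3062, φ₂ = 1.2503, Δλ = 141.222° = 2.4648 rad.
Haversine: a = sin²(Δφ/2) + cos φ₁ cos φ₂ sin²(Δλ/2) = 0.9168 + (0.2615)(0.3150)(0.8898) = 0.99014.
Central angle c = 2·arcsin(√a) = 2.94266 rad.
Distance = R·c = 6378.14 × 2.9427 ≈ 18769 km.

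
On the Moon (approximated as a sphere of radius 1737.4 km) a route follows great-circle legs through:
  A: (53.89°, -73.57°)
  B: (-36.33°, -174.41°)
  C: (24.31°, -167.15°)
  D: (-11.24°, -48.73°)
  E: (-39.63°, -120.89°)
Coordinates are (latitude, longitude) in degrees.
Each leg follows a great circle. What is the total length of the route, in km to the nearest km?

Leg A→B: central angle 2.1748 rad, distance 3778.4 km.
Leg B→C: central angle 1.0651 rad, distance 1850.5 km.
Leg C→D: central angle 2.1009 rad, distance 3650.2 km.
Leg D→E: central angle 1.2071 rad, distance 2097.2 km.
Total: 3778.4 + 1850.5 + 3650.2 + 2097.2 ≈ 11376 km.

11376 km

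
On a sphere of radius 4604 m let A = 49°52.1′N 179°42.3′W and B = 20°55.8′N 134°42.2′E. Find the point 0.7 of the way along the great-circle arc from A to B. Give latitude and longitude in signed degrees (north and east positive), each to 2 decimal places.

31.21°, 144.99°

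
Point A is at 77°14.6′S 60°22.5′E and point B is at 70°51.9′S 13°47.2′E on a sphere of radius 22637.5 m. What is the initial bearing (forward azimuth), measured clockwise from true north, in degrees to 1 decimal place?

Δλ = -46.588° = -0.8131 rad.
y = sin Δλ · cos φ₂ = (-0.7264)(0.3278) = -0.2381
x = cos φ₁ sin φ₂ − sin φ₁ cos φ₂ cos Δλ = (0.2208)(-0.9447) − (-0.9753)(0.3278)(0.6872) = 0.0111
θ = atan2(y, x) = -87.33°; adding 360° gives 272.7°.

272.7°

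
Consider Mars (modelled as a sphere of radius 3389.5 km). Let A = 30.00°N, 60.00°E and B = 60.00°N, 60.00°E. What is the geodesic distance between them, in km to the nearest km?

1775 km

In radians: φ₁ = 0.5236, φ₂ = 1.0472, Δλ = 0.000° = 0.0000 rad.
Haversine: a = sin²(Δφ/2) + cos φ₁ cos φ₂ sin²(Δλ/2) = 0.0670 + (0.8660)(0.5000)(0.0000) = 0.06699.
Central angle c = 2·arcsin(√a) = 0.52360 rad.
Distance = R·c = 3389.5 × 0.5236 ≈ 1775 km.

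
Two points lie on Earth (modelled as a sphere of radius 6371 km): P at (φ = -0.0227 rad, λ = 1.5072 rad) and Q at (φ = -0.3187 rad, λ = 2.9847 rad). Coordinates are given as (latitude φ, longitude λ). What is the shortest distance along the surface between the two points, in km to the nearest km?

9398 km

Let φ₁ = -0.0227 rad, φ₂ = -0.3187 rad, and Δλ = 1.4775 rad.
Haversine: a = sin²(Δφ/2) + cos φ₁ cos φ₂ sin²(Δλ/2) = 0.0217 + (0.9997)(0.9496)(0.4534) = 0.45222.
Central angle c = 2·arcsin(√a) = 1.47509 rad.
Distance = R·c = 6371 × 1.4751 ≈ 9398 km.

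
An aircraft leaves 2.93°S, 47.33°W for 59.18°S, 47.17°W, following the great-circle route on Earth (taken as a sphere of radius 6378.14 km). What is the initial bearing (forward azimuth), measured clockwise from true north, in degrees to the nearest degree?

With φ₁ = -0.0511, φ₂ = -1.0329, Δλ = 0.0028 rad, the forward-azimuth formula gives
θ = atan2( sin Δλ cos φ₂ , cos φ₁ sin φ₂ − sin φ₁ cos φ₂ cos Δλ ) = atan2(0.0014, -0.8315) = 179.90°.
So the initial bearing is 180°.

180°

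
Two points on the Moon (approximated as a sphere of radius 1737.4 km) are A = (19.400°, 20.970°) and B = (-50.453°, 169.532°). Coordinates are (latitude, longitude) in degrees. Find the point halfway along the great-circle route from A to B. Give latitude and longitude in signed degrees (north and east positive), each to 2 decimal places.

The central angle between A and B is δ = 2.4473 rad.
With f = 0.5, the slerp weights are sin((1−f)δ)/sin δ = 1.4697 and sin(fδ)/sin δ = 1.4697.
Weighted sum of the unit vectors: (1.4697)·(0.8808,0.3376,0.3322) + (1.4697)·(-0.6261,0.1157,-0.7711) = (0.3742, 0.6661, -0.6451).
Converting back: φ = atan2(z, √(x²+y²)) = -40.18°, λ = atan2(y, x) = 60.67°.

-40.18°, 60.67°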